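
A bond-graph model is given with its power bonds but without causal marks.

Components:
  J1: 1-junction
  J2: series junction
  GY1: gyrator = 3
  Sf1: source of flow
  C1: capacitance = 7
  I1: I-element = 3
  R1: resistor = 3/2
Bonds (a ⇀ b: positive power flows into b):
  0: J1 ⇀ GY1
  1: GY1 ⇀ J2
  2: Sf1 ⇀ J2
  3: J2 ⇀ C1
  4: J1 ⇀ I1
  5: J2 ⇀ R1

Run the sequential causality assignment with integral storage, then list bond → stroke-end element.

#2 →Sf1  (Sf1 (Sf) sets flow on bond)
#1 →J2  (common-f at J2 fixed by 2)
#3 →J2  (common-f at J2 fixed by 2)
#5 →J2  (J2: bond 2 brought flow, rest push out)
#0 →J1  (through GY1, causality inverts; strokes same side of GY1)
#4 →I1  (J1: last free bond brings flow in)

#0 stroke→J1
#1 stroke→J2
#2 stroke→Sf1
#3 stroke→J2
#4 stroke→I1
#5 stroke→J2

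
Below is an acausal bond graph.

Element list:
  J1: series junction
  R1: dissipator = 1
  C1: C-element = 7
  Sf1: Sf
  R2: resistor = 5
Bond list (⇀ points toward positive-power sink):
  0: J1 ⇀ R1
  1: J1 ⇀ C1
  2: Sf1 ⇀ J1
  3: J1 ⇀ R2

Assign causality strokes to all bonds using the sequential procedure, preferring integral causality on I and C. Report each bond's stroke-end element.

bond 0 stroke→J1
bond 1 stroke→J1
bond 2 stroke→Sf1
bond 3 stroke→J1

β2 |Sf1  (Sf1 (Sf) sets flow on bond)
β0 |J1  (J1: bond 2 brought flow, rest push out)
β1 |J1  (common-f at J1 fixed by 2)
β3 |J1  (J1 flow already set via bond 2)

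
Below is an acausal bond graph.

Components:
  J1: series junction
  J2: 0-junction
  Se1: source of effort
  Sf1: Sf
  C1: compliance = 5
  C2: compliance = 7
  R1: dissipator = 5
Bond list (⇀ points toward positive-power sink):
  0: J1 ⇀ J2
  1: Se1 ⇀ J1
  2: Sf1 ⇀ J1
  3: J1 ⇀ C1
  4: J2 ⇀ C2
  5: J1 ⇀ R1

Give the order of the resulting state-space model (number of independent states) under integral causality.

β1 stroke→J1  (Se1 (Se) sets effort on bond)
β2 stroke→Sf1  (Sf1: flow source, stroke at near end)
β0 stroke→J1  (common-f at J1 fixed by 2)
β3 stroke→J1  (1-jn J1 has f-setter on 2)
β5 stroke→J1  (J1 flow already set via bond 2)
β4 stroke→J2  (J2: last free bond brings effort in)

2  (C1, C2 all integral)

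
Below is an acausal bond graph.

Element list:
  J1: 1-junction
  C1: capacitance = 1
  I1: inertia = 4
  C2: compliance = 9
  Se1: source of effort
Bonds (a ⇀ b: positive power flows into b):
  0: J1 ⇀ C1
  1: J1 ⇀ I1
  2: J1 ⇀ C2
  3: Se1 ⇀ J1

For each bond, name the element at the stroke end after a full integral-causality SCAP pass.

bond 3 |J1  (source Se1 imposes e)
bond 0 |J1  (C1 outputs effort q/C1)
bond 1 |I1  (I1: I, integral causality)
bond 2 |J1  (common-f at J1 fixed by 1)

#0 stroke at J1
#1 stroke at I1
#2 stroke at J1
#3 stroke at J1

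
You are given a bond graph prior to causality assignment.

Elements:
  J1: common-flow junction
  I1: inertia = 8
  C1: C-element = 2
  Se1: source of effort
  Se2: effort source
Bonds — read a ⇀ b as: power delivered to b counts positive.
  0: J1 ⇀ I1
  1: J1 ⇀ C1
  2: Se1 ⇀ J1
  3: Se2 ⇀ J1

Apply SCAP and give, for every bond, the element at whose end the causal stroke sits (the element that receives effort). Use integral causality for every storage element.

β2 →J1  (Se1: effort source, stroke at far end)
β3 →J1  (Se2: effort source, stroke at far end)
β0 →I1  (prefer integral on I1)
β1 →J1  (common-f at J1 fixed by 0)

bond 0 stroke at I1
bond 1 stroke at J1
bond 2 stroke at J1
bond 3 stroke at J1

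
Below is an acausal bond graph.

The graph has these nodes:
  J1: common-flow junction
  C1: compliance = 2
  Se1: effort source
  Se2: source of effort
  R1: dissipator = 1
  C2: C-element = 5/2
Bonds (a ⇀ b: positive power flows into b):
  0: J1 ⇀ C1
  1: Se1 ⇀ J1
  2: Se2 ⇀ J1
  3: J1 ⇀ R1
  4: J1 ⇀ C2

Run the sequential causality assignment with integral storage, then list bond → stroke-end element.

bond 0 stroke→J1
bond 1 stroke→J1
bond 2 stroke→J1
bond 3 stroke→R1
bond 4 stroke→J1

bond 1 stroke→J1  (Se1 (Se) sets effort on bond)
bond 2 stroke→J1  (Se2 (Se) sets effort on bond)
bond 0 stroke→J1  (C1 outputs effort q/C1)
bond 4 stroke→J1  (C2: C, integral causality)
bond 3 stroke→R1  (closing 1-jn rule on J1)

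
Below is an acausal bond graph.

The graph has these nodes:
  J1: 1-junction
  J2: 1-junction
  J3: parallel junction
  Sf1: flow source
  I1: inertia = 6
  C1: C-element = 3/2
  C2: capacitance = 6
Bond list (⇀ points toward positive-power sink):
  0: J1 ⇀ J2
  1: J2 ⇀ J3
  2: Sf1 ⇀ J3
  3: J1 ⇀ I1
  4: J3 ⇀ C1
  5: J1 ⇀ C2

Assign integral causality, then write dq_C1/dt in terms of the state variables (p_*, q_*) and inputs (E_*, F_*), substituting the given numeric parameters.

dq_C1/dt = F_Sf1 + p_I1/6

bond 2 stroke at Sf1  (source Sf1 imposes f)
bond 3 stroke at I1  (I1: I, integral causality)
bond 0 stroke at J1  (common-f at J1 fixed by 3)
bond 5 stroke at J1  (common-f at J1 fixed by 3)
bond 1 stroke at J2  (1-jn J2 has f-setter on 0)
bond 4 stroke at J3  (J3: last free bond brings effort in)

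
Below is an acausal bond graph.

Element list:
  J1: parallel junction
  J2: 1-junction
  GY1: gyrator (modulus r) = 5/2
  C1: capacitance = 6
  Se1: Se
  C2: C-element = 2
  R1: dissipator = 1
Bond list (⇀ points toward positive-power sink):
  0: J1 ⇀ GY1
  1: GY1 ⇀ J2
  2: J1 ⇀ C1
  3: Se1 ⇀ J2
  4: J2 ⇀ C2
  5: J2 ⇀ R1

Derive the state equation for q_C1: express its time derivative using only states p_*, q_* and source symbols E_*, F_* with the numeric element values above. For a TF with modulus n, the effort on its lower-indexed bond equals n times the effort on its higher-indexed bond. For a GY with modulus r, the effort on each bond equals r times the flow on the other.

dq_C1/dt = 2*E_Se1/5 - 2*q_C1/75 - q_C2/5

b3 →J2  (Se1: effort source, stroke at far end)
b2 →J1  (C1: C, integral causality)
b0 →GY1  (J1: bond 2 brought effort, rest push out)
b1 →GY1  (GY1: gyrator matches bond 0)
b4 →J2  (1-jn J2 has f-setter on 1)
b5 →J2  (J2 flow already set via bond 1)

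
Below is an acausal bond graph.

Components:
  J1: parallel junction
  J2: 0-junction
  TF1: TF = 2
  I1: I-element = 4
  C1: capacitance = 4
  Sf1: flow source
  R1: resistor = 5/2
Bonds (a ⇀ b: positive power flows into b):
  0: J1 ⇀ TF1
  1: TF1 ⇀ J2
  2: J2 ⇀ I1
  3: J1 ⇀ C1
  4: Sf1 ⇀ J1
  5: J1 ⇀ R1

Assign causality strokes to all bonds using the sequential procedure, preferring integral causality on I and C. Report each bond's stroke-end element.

β0 →TF1
β1 →J2
β2 →I1
β3 →J1
β4 →Sf1
β5 →R1

bond 4 stroke at Sf1  (Sf1: flow source, stroke at near end)
bond 2 stroke at I1  (I1: I, integral causality)
bond 1 stroke at J2  (only one effort-in slot at J2)
bond 0 stroke at TF1  (TF TF1: opposite of bond 1)
bond 3 stroke at J1  (C1 integral (e out))
bond 5 stroke at R1  (0-jn J1 has e-setter on 3)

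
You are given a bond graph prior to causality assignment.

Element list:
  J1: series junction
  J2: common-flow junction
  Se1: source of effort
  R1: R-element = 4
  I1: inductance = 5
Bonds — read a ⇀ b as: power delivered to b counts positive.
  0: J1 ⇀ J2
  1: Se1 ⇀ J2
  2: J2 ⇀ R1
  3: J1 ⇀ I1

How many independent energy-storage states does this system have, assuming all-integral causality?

1  (I1 all integral)

b1 |J2  (source Se1 imposes e)
b3 |I1  (prefer integral on I1)
b0 |J1  (J1: bond 3 brought flow, rest push out)
b2 |J2  (common-f at J2 fixed by 0)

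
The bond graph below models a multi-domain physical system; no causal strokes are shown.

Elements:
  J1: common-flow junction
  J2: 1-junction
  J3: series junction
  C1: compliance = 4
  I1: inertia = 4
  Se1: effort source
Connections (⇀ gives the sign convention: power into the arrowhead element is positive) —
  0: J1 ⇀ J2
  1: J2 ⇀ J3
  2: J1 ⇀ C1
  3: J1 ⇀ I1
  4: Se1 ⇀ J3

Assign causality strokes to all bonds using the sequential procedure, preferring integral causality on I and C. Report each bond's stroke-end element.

#0 stroke→J1
#1 stroke→J2
#2 stroke→J1
#3 stroke→I1
#4 stroke→J3

bond 4 |J3  (Se1: effort source, stroke at far end)
bond 1 |J2  (only one flow-in slot at J3)
bond 0 |J1  (closing 1-jn rule on J2)
bond 2 |J1  (C1 outputs effort q/C1)
bond 3 |I1  (only one flow-in slot at J1)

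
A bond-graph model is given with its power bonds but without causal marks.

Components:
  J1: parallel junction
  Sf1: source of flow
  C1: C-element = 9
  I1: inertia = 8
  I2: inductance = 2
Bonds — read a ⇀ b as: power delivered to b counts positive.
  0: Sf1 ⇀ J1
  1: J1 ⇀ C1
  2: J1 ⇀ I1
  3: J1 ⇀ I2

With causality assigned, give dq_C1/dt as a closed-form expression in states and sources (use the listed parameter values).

dq_C1/dt = F_Sf1 - p_I1/8 - p_I2/2

b0 →Sf1  (Sf1 (Sf) sets flow on bond)
b1 →J1  (C1 outputs effort q/C1)
b2 →I1  (J1: bond 1 brought effort, rest push out)
b3 →I2  (common-e at J1 fixed by 1)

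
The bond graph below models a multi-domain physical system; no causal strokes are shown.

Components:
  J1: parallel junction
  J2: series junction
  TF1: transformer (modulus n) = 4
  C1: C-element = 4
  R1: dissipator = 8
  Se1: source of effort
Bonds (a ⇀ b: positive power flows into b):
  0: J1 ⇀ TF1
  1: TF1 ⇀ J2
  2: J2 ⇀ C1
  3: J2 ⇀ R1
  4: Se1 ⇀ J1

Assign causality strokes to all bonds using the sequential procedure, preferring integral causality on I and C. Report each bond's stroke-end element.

bond 4 stroke at J1  (Se1 fixes effort; stroke away)
bond 0 stroke at TF1  (J1 effort already set via bond 4)
bond 1 stroke at J2  (through TF1, causality passes straight; one stroke at TF1)
bond 2 stroke at J2  (C1 integral (e out))
bond 3 stroke at R1  (only one flow-in slot at J2)

β0 →TF1
β1 →J2
β2 →J2
β3 →R1
β4 →J1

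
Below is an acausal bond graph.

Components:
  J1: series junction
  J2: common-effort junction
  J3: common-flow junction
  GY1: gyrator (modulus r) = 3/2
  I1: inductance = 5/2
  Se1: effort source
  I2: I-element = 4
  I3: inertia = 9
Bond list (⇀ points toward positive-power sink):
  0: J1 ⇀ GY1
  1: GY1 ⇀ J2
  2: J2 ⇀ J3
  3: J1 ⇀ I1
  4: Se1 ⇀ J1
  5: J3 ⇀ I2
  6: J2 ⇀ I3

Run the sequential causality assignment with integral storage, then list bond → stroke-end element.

β0 stroke→J1
β1 stroke→J2
β2 stroke→J3
β3 stroke→I1
β4 stroke→J1
β5 stroke→I2
β6 stroke→I3

β4 stroke at J1  (Se1: effort source, stroke at far end)
β3 stroke at I1  (I1 integral (f out))
β0 stroke at J1  (J1: bond 3 brought flow, rest push out)
β1 stroke at J2  (GY1 both-in/both-out from 0)
β2 stroke at J3  (common-e at J2 fixed by 1)
β6 stroke at I3  (J2: bond 1 brought effort, rest push out)
β5 stroke at I2  (closing 1-jn rule on J3)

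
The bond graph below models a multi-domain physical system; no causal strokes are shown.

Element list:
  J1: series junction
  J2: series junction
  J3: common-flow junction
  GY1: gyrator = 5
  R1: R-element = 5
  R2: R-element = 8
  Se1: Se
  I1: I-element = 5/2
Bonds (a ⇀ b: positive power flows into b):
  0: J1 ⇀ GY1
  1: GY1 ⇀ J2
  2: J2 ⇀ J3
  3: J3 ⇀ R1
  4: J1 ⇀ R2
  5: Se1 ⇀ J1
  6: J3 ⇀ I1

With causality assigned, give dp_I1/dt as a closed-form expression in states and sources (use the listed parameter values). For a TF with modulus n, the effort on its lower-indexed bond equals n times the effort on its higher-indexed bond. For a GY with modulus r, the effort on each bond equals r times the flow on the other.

#5 stroke at J1  (source Se1 imposes e)
#6 stroke at I1  (I1 integral (f out))
#2 stroke at J3  (J3: bond 6 brought flow, rest push out)
#3 stroke at J3  (J3 flow already set via bond 6)
#1 stroke at J2  (J2 flow already set via bond 2)
#0 stroke at J1  (GY1: gyrator matches bond 1)
#4 stroke at R2  (J1: last free bond brings flow in)

dp_I1/dt = 5*E_Se1/8 - 13*p_I1/4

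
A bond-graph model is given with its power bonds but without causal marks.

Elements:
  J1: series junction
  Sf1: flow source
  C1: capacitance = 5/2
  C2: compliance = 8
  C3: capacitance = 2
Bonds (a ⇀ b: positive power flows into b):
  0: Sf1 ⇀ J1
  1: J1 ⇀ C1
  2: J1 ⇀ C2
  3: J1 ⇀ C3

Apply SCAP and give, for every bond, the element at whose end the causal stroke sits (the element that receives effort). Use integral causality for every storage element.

b0 stroke→Sf1  (Sf1 (Sf) sets flow on bond)
b1 stroke→J1  (common-f at J1 fixed by 0)
b2 stroke→J1  (common-f at J1 fixed by 0)
b3 stroke→J1  (common-f at J1 fixed by 0)

b0 |Sf1
b1 |J1
b2 |J1
b3 |J1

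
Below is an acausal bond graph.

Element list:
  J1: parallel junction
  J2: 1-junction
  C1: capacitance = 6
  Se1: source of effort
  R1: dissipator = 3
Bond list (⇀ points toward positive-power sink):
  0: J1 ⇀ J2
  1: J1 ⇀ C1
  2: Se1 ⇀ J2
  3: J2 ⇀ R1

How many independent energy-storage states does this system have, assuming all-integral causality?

1  (C1 all integral)

β2 |J2  (Se1 (Se) sets effort on bond)
β1 |J1  (prefer integral on C1)
β0 |J2  (J1 effort already set via bond 1)
β3 |R1  (closing 1-jn rule on J2)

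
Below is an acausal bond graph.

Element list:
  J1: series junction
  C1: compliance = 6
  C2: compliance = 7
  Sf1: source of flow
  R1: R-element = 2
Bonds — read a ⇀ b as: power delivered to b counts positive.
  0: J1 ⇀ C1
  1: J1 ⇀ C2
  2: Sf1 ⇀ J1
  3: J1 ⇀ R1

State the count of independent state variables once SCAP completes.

bond 2 stroke at Sf1  (Sf1: flow source, stroke at near end)
bond 0 stroke at J1  (1-jn J1 has f-setter on 2)
bond 1 stroke at J1  (1-jn J1 has f-setter on 2)
bond 3 stroke at J1  (J1: bond 2 brought flow, rest push out)

2  (C1, C2 all integral)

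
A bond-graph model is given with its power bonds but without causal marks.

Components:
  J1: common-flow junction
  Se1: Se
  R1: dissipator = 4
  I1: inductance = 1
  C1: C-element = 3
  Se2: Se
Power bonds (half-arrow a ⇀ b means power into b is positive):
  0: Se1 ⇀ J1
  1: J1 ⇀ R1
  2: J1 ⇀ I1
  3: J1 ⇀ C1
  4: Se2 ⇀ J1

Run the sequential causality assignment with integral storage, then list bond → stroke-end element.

bond 0 →J1
bond 1 →J1
bond 2 →I1
bond 3 →J1
bond 4 →J1

bond 0 stroke at J1  (Se1: effort source, stroke at far end)
bond 4 stroke at J1  (source Se2 imposes e)
bond 2 stroke at I1  (I1 outputs flow p/I1)
bond 1 stroke at J1  (J1 flow already set via bond 2)
bond 3 stroke at J1  (J1 flow already set via bond 2)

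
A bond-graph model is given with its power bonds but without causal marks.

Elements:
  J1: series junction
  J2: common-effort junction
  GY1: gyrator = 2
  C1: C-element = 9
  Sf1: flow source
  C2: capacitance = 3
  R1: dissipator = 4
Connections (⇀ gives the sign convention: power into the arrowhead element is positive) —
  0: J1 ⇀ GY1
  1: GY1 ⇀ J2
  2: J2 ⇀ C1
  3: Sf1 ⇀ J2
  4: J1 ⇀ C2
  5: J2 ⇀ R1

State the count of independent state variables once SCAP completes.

2  (C1, C2 all integral)

β3 |Sf1  (source Sf1 imposes f)
β2 |J2  (C1 outputs effort q/C1)
β1 |GY1  (0-jn J2 has e-setter on 2)
β5 |R1  (common-e at J2 fixed by 2)
β0 |GY1  (GY GY1: same side as bond 1)
β4 |J1  (1-jn J1 has f-setter on 0)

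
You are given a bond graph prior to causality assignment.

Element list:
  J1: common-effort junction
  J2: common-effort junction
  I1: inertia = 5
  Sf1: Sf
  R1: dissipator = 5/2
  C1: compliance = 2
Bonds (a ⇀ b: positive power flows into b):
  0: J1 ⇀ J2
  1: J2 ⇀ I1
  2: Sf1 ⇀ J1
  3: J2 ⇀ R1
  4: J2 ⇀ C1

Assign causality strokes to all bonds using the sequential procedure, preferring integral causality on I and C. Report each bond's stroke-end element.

β2 stroke at Sf1  (source Sf1 imposes f)
β0 stroke at J1  (only one effort-in slot at J1)
β1 stroke at I1  (I1: I, integral causality)
β4 stroke at J2  (C1 integral (e out))
β3 stroke at R1  (common-e at J2 fixed by 4)

b0 stroke at J1
b1 stroke at I1
b2 stroke at Sf1
b3 stroke at R1
b4 stroke at J2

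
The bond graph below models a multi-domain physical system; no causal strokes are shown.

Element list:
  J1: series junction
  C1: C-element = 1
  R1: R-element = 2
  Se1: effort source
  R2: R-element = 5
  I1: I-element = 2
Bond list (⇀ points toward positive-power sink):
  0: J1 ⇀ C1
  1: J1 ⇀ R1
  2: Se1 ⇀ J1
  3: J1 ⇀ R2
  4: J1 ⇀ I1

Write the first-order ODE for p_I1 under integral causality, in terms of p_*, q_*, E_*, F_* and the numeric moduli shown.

dp_I1/dt = E_Se1 - 7*p_I1/2 - q_C1

β2 |J1  (Se1: effort source, stroke at far end)
β0 |J1  (prefer integral on C1)
β4 |I1  (I1: I, integral causality)
β1 |J1  (common-f at J1 fixed by 4)
β3 |J1  (J1 flow already set via bond 4)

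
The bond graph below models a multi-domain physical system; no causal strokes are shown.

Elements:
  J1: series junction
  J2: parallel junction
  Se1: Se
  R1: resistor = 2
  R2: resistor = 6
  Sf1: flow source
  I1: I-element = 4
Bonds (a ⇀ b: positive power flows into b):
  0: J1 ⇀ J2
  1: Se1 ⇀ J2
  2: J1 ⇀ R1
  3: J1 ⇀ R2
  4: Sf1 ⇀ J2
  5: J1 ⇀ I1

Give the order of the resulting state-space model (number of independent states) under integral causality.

β1 stroke→J2  (source Se1 imposes e)
β4 stroke→Sf1  (Sf1 fixes flow; stroke at Sf1)
β0 stroke→J1  (0-jn J2 has e-setter on 1)
β5 stroke→I1  (prefer integral on I1)
β2 stroke→J1  (J1: bond 5 brought flow, rest push out)
β3 stroke→J1  (J1 flow already set via bond 5)

1  (I1 all integral)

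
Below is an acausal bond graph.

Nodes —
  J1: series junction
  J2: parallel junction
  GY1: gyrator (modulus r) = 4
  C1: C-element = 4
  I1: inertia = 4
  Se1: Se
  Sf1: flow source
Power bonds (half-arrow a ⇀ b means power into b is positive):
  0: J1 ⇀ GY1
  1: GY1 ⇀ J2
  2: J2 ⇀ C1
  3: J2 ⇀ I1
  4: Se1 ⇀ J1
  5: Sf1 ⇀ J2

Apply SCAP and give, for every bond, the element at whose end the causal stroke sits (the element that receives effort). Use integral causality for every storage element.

#0 stroke→GY1
#1 stroke→GY1
#2 stroke→J2
#3 stroke→I1
#4 stroke→J1
#5 stroke→Sf1

b4 stroke→J1  (source Se1 imposes e)
b5 stroke→Sf1  (source Sf1 imposes f)
b0 stroke→GY1  (only one flow-in slot at J1)
b1 stroke→GY1  (through GY1, causality inverts; strokes same side of GY1)
b2 stroke→J2  (C1 integral (e out))
b3 stroke→I1  (common-e at J2 fixed by 2)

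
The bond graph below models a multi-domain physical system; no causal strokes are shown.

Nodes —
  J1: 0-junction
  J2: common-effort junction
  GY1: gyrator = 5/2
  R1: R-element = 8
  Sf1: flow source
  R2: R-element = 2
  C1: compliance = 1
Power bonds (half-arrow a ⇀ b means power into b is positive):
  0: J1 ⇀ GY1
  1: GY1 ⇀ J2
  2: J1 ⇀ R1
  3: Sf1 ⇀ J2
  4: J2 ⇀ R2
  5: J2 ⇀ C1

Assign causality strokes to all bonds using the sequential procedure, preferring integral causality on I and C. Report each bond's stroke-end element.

β3 |Sf1  (source Sf1 imposes f)
β5 |J2  (C1 integral (e out))
β1 |GY1  (J2 effort already set via bond 5)
β4 |R2  (J2: bond 5 brought effort, rest push out)
β0 |GY1  (GY GY1: same side as bond 1)
β2 |J1  (J1 needs exactly one e-in)

β0 stroke→GY1
β1 stroke→GY1
β2 stroke→J1
β3 stroke→Sf1
β4 stroke→R2
β5 stroke→J2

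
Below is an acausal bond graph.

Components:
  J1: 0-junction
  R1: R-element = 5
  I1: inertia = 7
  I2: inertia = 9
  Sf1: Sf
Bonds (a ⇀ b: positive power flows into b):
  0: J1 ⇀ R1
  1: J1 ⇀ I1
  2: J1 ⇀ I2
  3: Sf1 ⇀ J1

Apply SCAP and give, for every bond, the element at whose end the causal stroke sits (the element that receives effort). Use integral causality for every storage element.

bond 0 →J1
bond 1 →I1
bond 2 →I2
bond 3 →Sf1

β3 stroke at Sf1  (Sf1 (Sf) sets flow on bond)
β1 stroke at I1  (I1: I, integral causality)
β2 stroke at I2  (I2 integral (f out))
β0 stroke at J1  (only one effort-in slot at J1)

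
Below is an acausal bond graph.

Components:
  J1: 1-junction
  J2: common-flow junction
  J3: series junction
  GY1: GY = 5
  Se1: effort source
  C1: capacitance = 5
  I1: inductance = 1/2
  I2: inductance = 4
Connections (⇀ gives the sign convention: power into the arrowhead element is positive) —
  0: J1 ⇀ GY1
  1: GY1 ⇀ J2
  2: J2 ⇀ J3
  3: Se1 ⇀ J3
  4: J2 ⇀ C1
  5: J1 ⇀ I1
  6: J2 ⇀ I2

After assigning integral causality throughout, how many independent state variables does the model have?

3  (C1, I1, I2 all integral)

bond 3 |J3  (source Se1 imposes e)
bond 2 |J2  (only one flow-in slot at J3)
bond 4 |J2  (prefer integral on C1)
bond 5 |I1  (I1 integral (f out))
bond 0 |J1  (J1: bond 5 brought flow, rest push out)
bond 1 |J2  (GY GY1: same side as bond 0)
bond 6 |I2  (J2 needs exactly one f-in)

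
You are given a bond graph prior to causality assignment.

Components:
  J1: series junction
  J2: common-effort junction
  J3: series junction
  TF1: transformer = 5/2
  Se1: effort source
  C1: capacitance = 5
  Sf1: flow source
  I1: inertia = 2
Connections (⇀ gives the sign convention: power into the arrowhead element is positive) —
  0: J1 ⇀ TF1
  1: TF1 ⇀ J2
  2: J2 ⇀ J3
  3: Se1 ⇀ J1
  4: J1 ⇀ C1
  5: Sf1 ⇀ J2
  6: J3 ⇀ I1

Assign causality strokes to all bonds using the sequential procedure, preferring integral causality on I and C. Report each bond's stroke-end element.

b0 stroke→TF1
b1 stroke→J2
b2 stroke→J3
b3 stroke→J1
b4 stroke→J1
b5 stroke→Sf1
b6 stroke→I1

b3 stroke→J1  (Se1 fixes effort; stroke away)
b5 stroke→Sf1  (source Sf1 imposes f)
b4 stroke→J1  (C1 integral (e out))
b0 stroke→TF1  (closing 1-jn rule on J1)
b1 stroke→J2  (through TF1, causality passes straight; one stroke at TF1)
b2 stroke→J3  (0-jn J2 has e-setter on 1)
b6 stroke→I1  (J3: last free bond brings flow in)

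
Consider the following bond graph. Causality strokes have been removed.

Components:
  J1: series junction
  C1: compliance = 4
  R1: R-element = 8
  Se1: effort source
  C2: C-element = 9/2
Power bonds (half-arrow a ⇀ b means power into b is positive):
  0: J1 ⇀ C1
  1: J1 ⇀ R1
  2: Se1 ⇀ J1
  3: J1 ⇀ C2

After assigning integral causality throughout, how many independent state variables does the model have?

2  (C1, C2 all integral)

β2 stroke→J1  (source Se1 imposes e)
β0 stroke→J1  (C1 outputs effort q/C1)
β3 stroke→J1  (C2 outputs effort q/C2)
β1 stroke→R1  (only one flow-in slot at J1)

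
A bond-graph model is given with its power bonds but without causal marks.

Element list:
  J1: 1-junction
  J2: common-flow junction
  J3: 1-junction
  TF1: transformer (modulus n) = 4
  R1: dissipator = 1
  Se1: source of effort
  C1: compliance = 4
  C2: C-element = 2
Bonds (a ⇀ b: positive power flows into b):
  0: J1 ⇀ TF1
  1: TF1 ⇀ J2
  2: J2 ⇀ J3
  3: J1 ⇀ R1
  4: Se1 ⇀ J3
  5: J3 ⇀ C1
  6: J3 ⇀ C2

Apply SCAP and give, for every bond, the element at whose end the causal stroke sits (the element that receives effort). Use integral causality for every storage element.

bond 0 →J1
bond 1 →TF1
bond 2 →J2
bond 3 →R1
bond 4 →J3
bond 5 →J3
bond 6 →J3

β4 stroke→J3  (Se1: effort source, stroke at far end)
β5 stroke→J3  (C1 outputs effort q/C1)
β6 stroke→J3  (prefer integral on C2)
β2 stroke→J2  (closing 1-jn rule on J3)
β1 stroke→TF1  (closing 1-jn rule on J2)
β0 stroke→J1  (TF1 one-in-one-out from 1)
β3 stroke→R1  (closing 1-jn rule on J1)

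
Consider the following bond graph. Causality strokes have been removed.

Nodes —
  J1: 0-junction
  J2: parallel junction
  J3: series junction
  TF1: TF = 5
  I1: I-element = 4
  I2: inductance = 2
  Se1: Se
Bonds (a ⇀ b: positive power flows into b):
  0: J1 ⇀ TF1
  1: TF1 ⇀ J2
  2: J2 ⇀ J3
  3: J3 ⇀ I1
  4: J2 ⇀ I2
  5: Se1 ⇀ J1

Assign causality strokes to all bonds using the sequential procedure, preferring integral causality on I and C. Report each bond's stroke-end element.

b5 stroke at J1  (source Se1 imposes e)
b0 stroke at TF1  (J1 effort already set via bond 5)
b1 stroke at J2  (TF1 one-in-one-out from 0)
b2 stroke at J3  (J2: bond 1 brought effort, rest push out)
b4 stroke at I2  (0-jn J2 has e-setter on 1)
b3 stroke at I1  (only one flow-in slot at J3)

b0 stroke→TF1
b1 stroke→J2
b2 stroke→J3
b3 stroke→I1
b4 stroke→I2
b5 stroke→J1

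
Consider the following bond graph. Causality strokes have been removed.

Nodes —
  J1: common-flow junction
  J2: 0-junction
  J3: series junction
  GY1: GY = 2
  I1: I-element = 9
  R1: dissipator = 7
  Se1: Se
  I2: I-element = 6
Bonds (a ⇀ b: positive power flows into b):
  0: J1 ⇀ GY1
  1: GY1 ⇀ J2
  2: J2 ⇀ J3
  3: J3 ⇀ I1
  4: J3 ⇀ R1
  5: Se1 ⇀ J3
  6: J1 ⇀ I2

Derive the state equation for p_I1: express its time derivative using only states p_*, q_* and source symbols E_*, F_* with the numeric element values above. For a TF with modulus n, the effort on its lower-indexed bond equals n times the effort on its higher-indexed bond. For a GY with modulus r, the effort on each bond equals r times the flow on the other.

dp_I1/dt = E_Se1 - 7*p_I1/9 + p_I2/3

#5 stroke at J3  (Se1: effort source, stroke at far end)
#3 stroke at I1  (prefer integral on I1)
#2 stroke at J3  (J3: bond 3 brought flow, rest push out)
#4 stroke at J3  (common-f at J3 fixed by 3)
#1 stroke at J2  (closing 0-jn rule on J2)
#0 stroke at J1  (through GY1, causality inverts; strokes same side of GY1)
#6 stroke at I2  (J1: last free bond brings flow in)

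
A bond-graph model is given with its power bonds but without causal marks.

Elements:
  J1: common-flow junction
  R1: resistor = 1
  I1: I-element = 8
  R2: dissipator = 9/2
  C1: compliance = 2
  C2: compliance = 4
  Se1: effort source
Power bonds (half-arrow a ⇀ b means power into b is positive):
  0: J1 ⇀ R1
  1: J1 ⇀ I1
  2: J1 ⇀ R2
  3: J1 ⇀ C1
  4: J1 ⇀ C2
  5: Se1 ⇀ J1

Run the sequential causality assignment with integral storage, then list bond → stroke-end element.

β5 →J1  (Se1 fixes effort; stroke away)
β1 →I1  (prefer integral on I1)
β0 →J1  (J1: bond 1 brought flow, rest push out)
β2 →J1  (J1: bond 1 brought flow, rest push out)
β3 →J1  (common-f at J1 fixed by 1)
β4 →J1  (J1: bond 1 brought flow, rest push out)

β0 stroke→J1
β1 stroke→I1
β2 stroke→J1
β3 stroke→J1
β4 stroke→J1
β5 stroke→J1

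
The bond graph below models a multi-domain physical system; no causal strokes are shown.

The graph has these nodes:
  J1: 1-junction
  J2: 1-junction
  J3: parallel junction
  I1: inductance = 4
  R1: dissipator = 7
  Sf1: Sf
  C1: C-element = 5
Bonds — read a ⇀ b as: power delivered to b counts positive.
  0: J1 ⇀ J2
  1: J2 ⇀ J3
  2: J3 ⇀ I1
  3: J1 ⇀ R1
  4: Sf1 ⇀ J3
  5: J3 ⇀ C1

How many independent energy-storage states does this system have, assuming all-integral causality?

2  (C1, I1 all integral)

β4 stroke at Sf1  (Sf1 fixes flow; stroke at Sf1)
β2 stroke at I1  (I1 outputs flow p/I1)
β5 stroke at J3  (prefer integral on C1)
β1 stroke at J2  (J3: bond 5 brought effort, rest push out)
β0 stroke at J1  (closing 1-jn rule on J2)
β3 stroke at R1  (only one flow-in slot at J1)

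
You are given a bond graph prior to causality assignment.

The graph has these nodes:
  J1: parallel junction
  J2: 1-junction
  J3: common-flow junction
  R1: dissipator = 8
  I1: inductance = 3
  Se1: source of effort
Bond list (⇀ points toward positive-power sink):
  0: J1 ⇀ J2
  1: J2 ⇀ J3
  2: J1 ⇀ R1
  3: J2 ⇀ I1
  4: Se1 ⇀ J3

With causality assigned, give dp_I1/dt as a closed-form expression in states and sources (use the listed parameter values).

b4 |J3  (Se1: effort source, stroke at far end)
b1 |J2  (only one flow-in slot at J3)
b3 |I1  (I1: I, integral causality)
b0 |J2  (J2 flow already set via bond 3)
b2 |J1  (closing 0-jn rule on J1)

dp_I1/dt = E_Se1 - 8*p_I1/3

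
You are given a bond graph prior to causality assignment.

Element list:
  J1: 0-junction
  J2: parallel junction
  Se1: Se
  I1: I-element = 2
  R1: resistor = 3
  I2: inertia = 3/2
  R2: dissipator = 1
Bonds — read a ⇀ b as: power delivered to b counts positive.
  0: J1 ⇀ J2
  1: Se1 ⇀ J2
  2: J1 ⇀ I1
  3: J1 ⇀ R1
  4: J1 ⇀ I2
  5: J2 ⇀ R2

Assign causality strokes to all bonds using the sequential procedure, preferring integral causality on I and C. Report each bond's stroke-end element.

β1 stroke→J2  (Se1 fixes effort; stroke away)
β0 stroke→J1  (0-jn J2 has e-setter on 1)
β5 stroke→R2  (common-e at J2 fixed by 1)
β2 stroke→I1  (J1 effort already set via bond 0)
β3 stroke→R1  (common-e at J1 fixed by 0)
β4 stroke→I2  (J1: bond 0 brought effort, rest push out)

#0 →J1
#1 →J2
#2 →I1
#3 →R1
#4 →I2
#5 →R2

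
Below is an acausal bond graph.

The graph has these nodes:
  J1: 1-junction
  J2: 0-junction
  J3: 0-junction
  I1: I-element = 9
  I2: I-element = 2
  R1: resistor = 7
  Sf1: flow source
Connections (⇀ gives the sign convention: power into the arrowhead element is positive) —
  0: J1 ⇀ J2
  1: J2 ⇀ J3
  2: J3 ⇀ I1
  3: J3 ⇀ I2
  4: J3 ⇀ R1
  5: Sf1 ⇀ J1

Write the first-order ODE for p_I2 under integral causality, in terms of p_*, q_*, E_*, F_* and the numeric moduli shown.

bond 5 stroke→Sf1  (Sf1 fixes flow; stroke at Sf1)
bond 0 stroke→J1  (J1: bond 5 brought flow, rest push out)
bond 1 stroke→J2  (J2 needs exactly one e-in)
bond 2 stroke→I1  (I1 outputs flow p/I1)
bond 3 stroke→I2  (prefer integral on I2)
bond 4 stroke→J3  (only one effort-in slot at J3)

dp_I2/dt = 7*F_Sf1 - 7*p_I1/9 - 7*p_I2/2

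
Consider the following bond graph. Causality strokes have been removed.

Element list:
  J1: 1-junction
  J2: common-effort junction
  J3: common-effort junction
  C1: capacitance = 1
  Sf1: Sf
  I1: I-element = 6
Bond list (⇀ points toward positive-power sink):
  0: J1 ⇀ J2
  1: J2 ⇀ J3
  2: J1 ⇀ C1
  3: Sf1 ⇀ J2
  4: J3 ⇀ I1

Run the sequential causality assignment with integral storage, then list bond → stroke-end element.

b0 →J2
b1 →J3
b2 →J1
b3 →Sf1
b4 →I1

#3 stroke→Sf1  (Sf1 fixes flow; stroke at Sf1)
#2 stroke→J1  (C1: C, integral causality)
#0 stroke→J2  (only one flow-in slot at J1)
#1 stroke→J3  (J2 effort already set via bond 0)
#4 stroke→I1  (0-jn J3 has e-setter on 1)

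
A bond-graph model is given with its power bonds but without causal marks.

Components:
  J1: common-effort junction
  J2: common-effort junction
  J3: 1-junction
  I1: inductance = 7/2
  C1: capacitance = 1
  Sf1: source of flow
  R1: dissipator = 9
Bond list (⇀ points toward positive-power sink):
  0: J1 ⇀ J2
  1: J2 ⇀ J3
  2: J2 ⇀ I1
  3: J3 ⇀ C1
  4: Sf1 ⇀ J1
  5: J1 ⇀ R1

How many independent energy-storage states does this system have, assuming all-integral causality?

2  (C1, I1 all integral)

bond 4 →Sf1  (source Sf1 imposes f)
bond 2 →I1  (I1 integral (f out))
bond 3 →J3  (prefer integral on C1)
bond 1 →J2  (only one flow-in slot at J3)
bond 0 →J1  (J2: bond 1 brought effort, rest push out)
bond 5 →R1  (common-e at J1 fixed by 0)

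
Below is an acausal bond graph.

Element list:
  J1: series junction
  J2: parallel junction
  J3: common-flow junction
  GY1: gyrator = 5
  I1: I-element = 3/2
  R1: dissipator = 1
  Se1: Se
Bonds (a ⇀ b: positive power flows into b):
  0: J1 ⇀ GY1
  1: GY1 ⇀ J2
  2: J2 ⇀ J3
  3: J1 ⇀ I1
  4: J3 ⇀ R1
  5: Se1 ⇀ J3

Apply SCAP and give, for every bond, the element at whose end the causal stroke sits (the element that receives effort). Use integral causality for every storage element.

bond 0 →J1
bond 1 →J2
bond 2 →J3
bond 3 →I1
bond 4 →R1
bond 5 →J3

β5 stroke at J3  (Se1: effort source, stroke at far end)
β3 stroke at I1  (I1 integral (f out))
β0 stroke at J1  (J1 flow already set via bond 3)
β1 stroke at J2  (GY1 both-in/both-out from 0)
β2 stroke at J3  (J2: bond 1 brought effort, rest push out)
β4 stroke at R1  (J3 needs exactly one f-in)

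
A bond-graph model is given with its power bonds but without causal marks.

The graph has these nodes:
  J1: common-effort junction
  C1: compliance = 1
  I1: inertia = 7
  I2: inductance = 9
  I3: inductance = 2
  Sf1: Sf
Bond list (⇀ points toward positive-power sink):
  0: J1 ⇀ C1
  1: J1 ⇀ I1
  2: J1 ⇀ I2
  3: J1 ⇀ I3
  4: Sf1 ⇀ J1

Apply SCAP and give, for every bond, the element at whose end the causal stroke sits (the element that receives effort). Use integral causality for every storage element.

#4 stroke→Sf1  (Sf1: flow source, stroke at near end)
#0 stroke→J1  (C1 outputs effort q/C1)
#1 stroke→I1  (J1 effort already set via bond 0)
#2 stroke→I2  (J1: bond 0 brought effort, rest push out)
#3 stroke→I3  (J1: bond 0 brought effort, rest push out)

bond 0 |J1
bond 1 |I1
bond 2 |I2
bond 3 |I3
bond 4 |Sf1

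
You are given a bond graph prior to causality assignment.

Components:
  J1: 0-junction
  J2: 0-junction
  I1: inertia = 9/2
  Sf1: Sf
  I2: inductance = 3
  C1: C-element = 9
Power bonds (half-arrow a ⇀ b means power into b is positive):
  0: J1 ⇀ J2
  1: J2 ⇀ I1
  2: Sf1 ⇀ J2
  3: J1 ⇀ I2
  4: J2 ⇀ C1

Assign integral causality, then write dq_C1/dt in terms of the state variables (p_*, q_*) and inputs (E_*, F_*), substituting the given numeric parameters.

b2 |Sf1  (Sf1: flow source, stroke at near end)
b1 |I1  (I1 outputs flow p/I1)
b3 |I2  (I2: I, integral causality)
b0 |J1  (only one effort-in slot at J1)
b4 |J2  (J2 needs exactly one e-in)

dq_C1/dt = F_Sf1 - 2*p_I1/9 - p_I2/3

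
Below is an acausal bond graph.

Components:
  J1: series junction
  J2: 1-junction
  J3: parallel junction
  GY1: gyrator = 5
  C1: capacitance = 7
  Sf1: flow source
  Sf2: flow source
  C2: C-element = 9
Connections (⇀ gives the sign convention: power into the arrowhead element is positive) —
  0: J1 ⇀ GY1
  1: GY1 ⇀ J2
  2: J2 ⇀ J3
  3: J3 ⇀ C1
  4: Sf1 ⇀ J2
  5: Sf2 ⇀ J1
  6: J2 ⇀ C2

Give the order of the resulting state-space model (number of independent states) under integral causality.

2  (C1, C2 all integral)

#4 |Sf1  (Sf1: flow source, stroke at near end)
#5 |Sf2  (Sf2 fixes flow; stroke at Sf2)
#0 |J1  (1-jn J1 has f-setter on 5)
#1 |J2  (J2: bond 4 brought flow, rest push out)
#2 |J2  (1-jn J2 has f-setter on 4)
#6 |J2  (common-f at J2 fixed by 4)
#3 |J3  (only one effort-in slot at J3)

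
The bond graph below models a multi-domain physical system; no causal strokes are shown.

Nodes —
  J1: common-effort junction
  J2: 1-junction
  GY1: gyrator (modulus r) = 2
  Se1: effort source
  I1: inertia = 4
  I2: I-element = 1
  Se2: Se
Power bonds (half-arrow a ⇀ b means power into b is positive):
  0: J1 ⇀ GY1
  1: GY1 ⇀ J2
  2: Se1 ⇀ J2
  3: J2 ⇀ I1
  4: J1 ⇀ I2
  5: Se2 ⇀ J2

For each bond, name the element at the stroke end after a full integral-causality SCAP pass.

b2 stroke at J2  (source Se1 imposes e)
b5 stroke at J2  (Se2 (Se) sets effort on bond)
b3 stroke at I1  (I1 integral (f out))
b1 stroke at J2  (1-jn J2 has f-setter on 3)
b0 stroke at J1  (through GY1, causality inverts; strokes same side of GY1)
b4 stroke at I2  (J1: bond 0 brought effort, rest push out)

bond 0 |J1
bond 1 |J2
bond 2 |J2
bond 3 |I1
bond 4 |I2
bond 5 |J2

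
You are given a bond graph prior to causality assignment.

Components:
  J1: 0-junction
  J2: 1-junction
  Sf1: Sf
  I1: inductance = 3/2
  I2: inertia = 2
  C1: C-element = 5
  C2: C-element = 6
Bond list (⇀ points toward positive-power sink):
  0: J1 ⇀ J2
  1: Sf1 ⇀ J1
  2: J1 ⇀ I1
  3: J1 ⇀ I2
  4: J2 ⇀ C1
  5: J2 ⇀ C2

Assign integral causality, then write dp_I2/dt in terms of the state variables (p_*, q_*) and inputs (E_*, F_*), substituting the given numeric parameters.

b1 |Sf1  (Sf1: flow source, stroke at near end)
b2 |I1  (I1 outputs flow p/I1)
b3 |I2  (I2 integral (f out))
b0 |J1  (closing 0-jn rule on J1)
b4 |J2  (1-jn J2 has f-setter on 0)
b5 |J2  (J2: bond 0 brought flow, rest push out)

dp_I2/dt = q_C1/5 + q_C2/6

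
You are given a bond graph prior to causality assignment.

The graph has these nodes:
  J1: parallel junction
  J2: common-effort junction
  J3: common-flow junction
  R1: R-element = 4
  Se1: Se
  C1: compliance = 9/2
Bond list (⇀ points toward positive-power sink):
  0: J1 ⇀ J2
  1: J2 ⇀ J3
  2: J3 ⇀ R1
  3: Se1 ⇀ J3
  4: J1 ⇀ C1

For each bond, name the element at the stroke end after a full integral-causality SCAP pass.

β3 →J3  (source Se1 imposes e)
β4 →J1  (C1 outputs effort q/C1)
β0 →J2  (common-e at J1 fixed by 4)
β1 →J3  (J2: bond 0 brought effort, rest push out)
β2 →R1  (J3: last free bond brings flow in)

bond 0 stroke→J2
bond 1 stroke→J3
bond 2 stroke→R1
bond 3 stroke→J3
bond 4 stroke→J1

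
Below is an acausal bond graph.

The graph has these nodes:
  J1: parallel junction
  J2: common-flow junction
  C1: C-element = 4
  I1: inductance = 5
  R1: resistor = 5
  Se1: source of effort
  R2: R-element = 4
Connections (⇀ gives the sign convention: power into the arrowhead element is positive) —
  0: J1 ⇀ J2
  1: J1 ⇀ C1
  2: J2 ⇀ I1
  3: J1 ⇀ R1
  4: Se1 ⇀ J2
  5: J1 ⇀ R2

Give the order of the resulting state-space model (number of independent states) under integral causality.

2  (C1, I1 all integral)

bond 4 →J2  (Se1: effort source, stroke at far end)
bond 1 →J1  (C1 outputs effort q/C1)
bond 0 →J2  (0-jn J1 has e-setter on 1)
bond 3 →R1  (J1: bond 1 brought effort, rest push out)
bond 5 →R2  (J1 effort already set via bond 1)
bond 2 →I1  (J2: last free bond brings flow in)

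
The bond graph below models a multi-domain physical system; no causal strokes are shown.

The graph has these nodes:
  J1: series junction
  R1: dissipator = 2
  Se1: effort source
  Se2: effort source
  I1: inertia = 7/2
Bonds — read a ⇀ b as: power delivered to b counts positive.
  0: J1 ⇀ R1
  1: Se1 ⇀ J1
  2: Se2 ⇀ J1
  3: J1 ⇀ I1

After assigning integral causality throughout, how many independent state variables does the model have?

#1 stroke at J1  (Se1 (Se) sets effort on bond)
#2 stroke at J1  (Se2 fixes effort; stroke away)
#3 stroke at I1  (I1 integral (f out))
#0 stroke at J1  (J1 flow already set via bond 3)

1  (I1 all integral)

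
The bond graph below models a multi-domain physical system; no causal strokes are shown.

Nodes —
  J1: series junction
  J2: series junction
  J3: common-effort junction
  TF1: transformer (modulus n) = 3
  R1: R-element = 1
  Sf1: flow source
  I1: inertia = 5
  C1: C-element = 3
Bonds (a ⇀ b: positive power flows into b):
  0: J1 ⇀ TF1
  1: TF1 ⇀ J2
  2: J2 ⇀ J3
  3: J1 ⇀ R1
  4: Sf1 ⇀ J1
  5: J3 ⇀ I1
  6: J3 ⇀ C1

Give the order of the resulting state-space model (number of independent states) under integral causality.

2  (C1, I1 all integral)

b4 stroke→Sf1  (Sf1 fixes flow; stroke at Sf1)
b0 stroke→J1  (1-jn J1 has f-setter on 4)
b3 stroke→J1  (common-f at J1 fixed by 4)
b1 stroke→TF1  (TF TF1: opposite of bond 0)
b2 stroke→J2  (common-f at J2 fixed by 1)
b5 stroke→I1  (I1 outputs flow p/I1)
b6 stroke→J3  (closing 0-jn rule on J3)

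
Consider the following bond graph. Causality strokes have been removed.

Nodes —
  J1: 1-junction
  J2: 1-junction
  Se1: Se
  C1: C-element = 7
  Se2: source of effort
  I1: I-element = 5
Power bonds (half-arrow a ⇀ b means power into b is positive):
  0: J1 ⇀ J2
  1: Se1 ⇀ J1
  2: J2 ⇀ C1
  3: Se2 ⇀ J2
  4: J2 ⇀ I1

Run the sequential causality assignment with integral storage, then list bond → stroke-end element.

#1 |J1  (source Se1 imposes e)
#3 |J2  (Se2 fixes effort; stroke away)
#0 |J2  (only one flow-in slot at J1)
#2 |J2  (C1 outputs effort q/C1)
#4 |I1  (closing 1-jn rule on J2)

β0 stroke→J2
β1 stroke→J1
β2 stroke→J2
β3 stroke→J2
β4 stroke→I1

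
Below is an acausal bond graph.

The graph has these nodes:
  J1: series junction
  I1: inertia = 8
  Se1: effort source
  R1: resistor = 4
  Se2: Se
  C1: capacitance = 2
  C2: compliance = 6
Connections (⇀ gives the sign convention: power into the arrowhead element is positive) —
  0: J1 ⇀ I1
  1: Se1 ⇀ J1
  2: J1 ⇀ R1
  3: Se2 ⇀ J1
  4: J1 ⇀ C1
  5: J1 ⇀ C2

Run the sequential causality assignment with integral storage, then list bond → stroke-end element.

β0 →I1
β1 →J1
β2 →J1
β3 →J1
β4 →J1
β5 →J1

#1 →J1  (Se1 fixes effort; stroke away)
#3 →J1  (Se2: effort source, stroke at far end)
#0 →I1  (I1: I, integral causality)
#2 →J1  (J1: bond 0 brought flow, rest push out)
#4 →J1  (common-f at J1 fixed by 0)
#5 →J1  (J1 flow already set via bond 0)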